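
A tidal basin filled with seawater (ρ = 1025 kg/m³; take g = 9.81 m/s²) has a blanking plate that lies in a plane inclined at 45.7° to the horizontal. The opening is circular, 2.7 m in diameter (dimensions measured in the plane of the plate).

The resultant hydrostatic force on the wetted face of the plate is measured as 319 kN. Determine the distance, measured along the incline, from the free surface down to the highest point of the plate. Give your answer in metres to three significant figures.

y_top ≈ 6.39 m

γ = ρg = 1025 × 9.81 / 1000 = 10.05525 kN/m³.
A = π(1.35)² = 5.72555 m².
From F = γ·h_c·A, the centroid depth is h_c = 319/(10.05525 × 5.72555) = 5.5409 m.
Let θ = 45.7° be the plate's angle to the horizontal; measure y along the incline from where the plane meets the free surface. Vertical depth h = y·sinθ with sinθ = 0.715693.
Along the incline, y_c = h_c/sinθ = 5.5409/0.715693 = 7.74201 m.
The centroid is at the centre, 1.35 m below the top of the plate, so the highest point sits at y_top = 7.74201 − 1.35 = 6.39201 m along the incline.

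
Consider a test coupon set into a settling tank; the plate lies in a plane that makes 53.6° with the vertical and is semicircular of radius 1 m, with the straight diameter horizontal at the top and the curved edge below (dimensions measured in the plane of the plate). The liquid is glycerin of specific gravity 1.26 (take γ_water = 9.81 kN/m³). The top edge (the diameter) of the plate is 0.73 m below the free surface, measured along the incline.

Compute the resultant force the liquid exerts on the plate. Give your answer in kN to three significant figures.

F ≈ 13.3 kN

γ = 1.26 × 9.81 = 12.3606 kN/m³.
The plate makes 53.6° with the vertical, i.e. θ = 90° − 53.6° = 36.4° to the horizontal. Measuring y along the incline from the free-surface line, vertical depth h = y·sinθ with sinθ = 0.593419.
The centroid of a semicircle lies 4r/(3π) = 0.424413 m from the diameter, here below the top edge, so y_c = 0.73 + 0.424413 = 1.15441 m and h_c = 1.15441 × 0.593419 = 0.685049 m.
A = πr²/2 = π × 1²/2 = 1.5708 m².
Resultant F = γ·h_c·A = 12.3606 × 0.685049 × 1.5708 = 13.3009 kN.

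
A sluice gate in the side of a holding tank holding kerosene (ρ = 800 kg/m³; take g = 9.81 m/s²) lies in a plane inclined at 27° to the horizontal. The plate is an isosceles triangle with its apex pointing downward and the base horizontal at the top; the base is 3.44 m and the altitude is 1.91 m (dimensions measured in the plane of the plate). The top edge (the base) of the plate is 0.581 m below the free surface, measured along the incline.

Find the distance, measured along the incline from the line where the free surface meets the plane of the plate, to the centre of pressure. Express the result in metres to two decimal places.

γ = ρg = 800 × 9.81 / 1000 = 7.848 kN/m³.
Let θ = 27° be the plate's angle to the horizontal; measure y along the incline from where the plane meets the free surface. Vertical depth h = y·sinθ with sinθ = 0.453990.
With the apex down, the centroid sits h/3 = 1.91/3 = 0.636667 m below the base (the top edge), so y_c = 0.581 + 0.636667 = 1.21767 m and h_c = 1.21767 × 0.453990 = 0.55281 m.
A = ½ × 3.44 × 1.91 = 3.2852 m².
Resultant F = γ·h_c·A = 7.848 × 0.55281 × 3.2852 = 14.2527 kN.
I_c = b·h³/36 = 3.44 × 1.91³/36 = 0.665819 m⁴.
Centre of pressure: y_p = y_c + I_c/(y_c·A) = 1.21767 + 0.665819/(1.21767 × 3.2852) = 1.21767 + 0.166443 = 1.38411 m along the plane.

y_p = 1.38 m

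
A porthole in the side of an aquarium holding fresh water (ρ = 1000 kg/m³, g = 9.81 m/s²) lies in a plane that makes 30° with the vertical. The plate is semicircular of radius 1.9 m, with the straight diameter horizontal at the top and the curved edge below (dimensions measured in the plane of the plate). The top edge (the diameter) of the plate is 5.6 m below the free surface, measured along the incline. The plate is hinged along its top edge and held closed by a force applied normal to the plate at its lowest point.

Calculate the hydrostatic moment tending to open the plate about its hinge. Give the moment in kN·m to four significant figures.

M ≈ 261.0 kN·m

γ = ρg = 1000 × 9.81 = 9810 N/m³ = 9.81 kN/m³.
The plate makes 30° with the vertical, i.e. θ = 90° − 30° = 60° to the horizontal. Measuring y along the incline from the free-surface line, vertical depth h = y·sinθ with sinθ = 0.866025.
The centroid of a semicircle lies 4r/(3π) = 0.806385 m from the diameter, here below the top edge, so y_c = 5.6 + 0.806385 = 6.40638 m and h_c = 6.40638 × 0.866025 = 5.54809 m.
A = πr²/2 = π × 1.9²/2 = 5.67057 m².
Resultant F = γ·h_c·A = 9.81 × 5.54809 × 5.67057 = 308.631 kN.
I_c = (π/8 − 8/(9π))·r⁴ = 0.109757 × 1.9⁴ = 1.43036 m⁴.
Centre of pressure: y_p = y_c + I_c/(y_c·A) = 6.40638 + 1.43036/(6.40638 × 5.67057) = 6.40638 + 0.0393737 = 6.44575 m along the plane.
The resultant acts 0.806385 + 0.0393737 = 0.845759 m (along the plate) below the hinge at the top edge, so the moment about the hinge is M = F × 0.845759 = 308.631 × 0.845759 = 261.027 kN·m.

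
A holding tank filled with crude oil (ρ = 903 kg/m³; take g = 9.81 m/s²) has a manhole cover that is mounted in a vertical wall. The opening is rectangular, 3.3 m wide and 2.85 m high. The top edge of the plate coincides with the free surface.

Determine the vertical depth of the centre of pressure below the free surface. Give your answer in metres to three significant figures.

γ = ρg = 903 × 9.81 / 1000 = 8.85843 kN/m³.
The centroid lies 2.85/2 = 1.425 m below the top edge, so the centroid depth is h_c = 1.425 m.
A = 3.3 × 2.85 = 9.405 m².
Resultant F = γ·h_c·A = 8.85843 × 1.425 × 9.405 = 118.722 kN.
I_c = b·h³/12 = 3.3 × 2.85³/12 = 6.36601 m⁴.
Centre of pressure: y_p = y_c + I_c/(y_c·A) = 1.425 + 6.36601/(1.425 × 9.405) = 1.425 + 0.475 = 1.9 m along the plane.

h_p = 1.90 m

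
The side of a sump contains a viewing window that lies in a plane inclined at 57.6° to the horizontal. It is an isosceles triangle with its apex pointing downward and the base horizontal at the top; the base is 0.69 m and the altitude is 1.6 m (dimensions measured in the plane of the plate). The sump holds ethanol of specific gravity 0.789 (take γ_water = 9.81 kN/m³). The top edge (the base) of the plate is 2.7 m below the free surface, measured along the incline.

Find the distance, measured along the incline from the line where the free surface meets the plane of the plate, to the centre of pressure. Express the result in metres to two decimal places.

γ = 0.789 × 9.81 = 7.74009 kN/m³.
Let θ = 57.6° be the plate's angle to the horizontal; measure y along the incline from where the plane meets the free surface. Vertical depth h = y·sinθ with sinθ = 0.844328.
With the apex down, the centroid sits h/3 = 1.6/3 = 0.533333 m below the base (the top edge), so y_c = 2.7 + 0.533333 = 3.23333 m and h_c = 3.23333 × 0.844328 = 2.72999 m.
A = ½ × 0.69 × 1.6 = 0.552 m².
Resultant F = γ·h_c·A = 7.74009 × 2.72999 × 0.552 = 11.664 kN.
I_c = b·h³/36 = 0.69 × 1.6³/36 = 0.0785067 m⁴.
Centre of pressure: y_p = y_c + I_c/(y_c·A) = 3.23333 + 0.0785067/(3.23333 × 0.552) = 3.23333 + 0.0439863 = 3.27732 m along the plane.

y_p = 3.28 m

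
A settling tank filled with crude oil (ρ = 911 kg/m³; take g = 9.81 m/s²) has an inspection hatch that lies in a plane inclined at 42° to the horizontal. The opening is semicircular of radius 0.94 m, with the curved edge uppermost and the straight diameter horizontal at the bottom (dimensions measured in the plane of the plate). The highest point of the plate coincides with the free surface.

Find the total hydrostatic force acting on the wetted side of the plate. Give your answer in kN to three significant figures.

γ = ρg = 911 × 9.81 / 1000 = 8.93691 kN/m³.
Let θ = 42° be the plate's angle to the horizontal; measure y along the incline from where the plane meets the free surface. Vertical depth h = y·sinθ with sinθ = 0.669131.
The centroid lies 4r/(3π) = 0.398948 m above the diameter, so r − 4r/(3π) = 0.94 − 0.398948 = 0.541052 m below the topmost point, so y_c = 0.541052 m and h_c = 0.541052 × 0.669131 = 0.362035 m.
A = πr²/2 = π × 0.94²/2 = 1.38796 m².
Resultant F = γ·h_c·A = 8.93691 × 0.362035 × 1.38796 = 4.49071 kN.

F ≈ 4.49 kN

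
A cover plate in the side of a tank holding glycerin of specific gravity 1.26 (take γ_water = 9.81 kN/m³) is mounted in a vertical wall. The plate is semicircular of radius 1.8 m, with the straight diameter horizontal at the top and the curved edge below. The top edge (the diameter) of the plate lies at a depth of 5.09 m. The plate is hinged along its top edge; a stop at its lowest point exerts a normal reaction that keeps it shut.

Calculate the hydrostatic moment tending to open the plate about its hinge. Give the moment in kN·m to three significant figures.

γ = 1.26 × 9.81 = 12.3606 kN/m³.
The centroid of a semicircle lies 4r/(3π) = 0.763944 m from the diameter, here below the top edge, so the centroid depth is h_c = 5.09 + 0.763944 = 5.85394 m.
A = πr²/2 = π × 1.8²/2 = 5.08938 m².
Resultant F = γ·h_c·A = 12.3606 × 5.85394 × 5.08938 = 368.258 kN.
I_c = (π/8 − 8/(9π))·r⁴ = 0.109757 × 1.8⁴ = 1.15219 m⁴.
Centre of pressure: y_p = y_c + I_c/(y_c·A) = 5.85394 + 1.15219/(5.85394 × 5.08938) = 5.85394 + 0.0386733 = 5.89261 m along the plane.
The resultant acts 0.763944 + 0.0386733 = 0.802617 m (along the plate) below the hinge at the top edge, so the moment about the hinge is M = F × 0.802617 = 368.258 × 0.802617 = 295.57 kN·m.

M ≈ 296 kN·m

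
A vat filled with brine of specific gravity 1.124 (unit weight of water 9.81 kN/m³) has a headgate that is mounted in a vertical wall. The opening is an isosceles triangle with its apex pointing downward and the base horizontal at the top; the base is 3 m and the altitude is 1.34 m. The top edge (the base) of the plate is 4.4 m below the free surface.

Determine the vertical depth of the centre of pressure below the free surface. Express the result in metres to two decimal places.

h_p = 4.87 m

γ = 1.124 × 9.81 = 11.02644 kN/m³.
With the apex down, the centroid sits h/3 = 1.34/3 = 0.446667 m below the base (the top edge), so the centroid depth is h_c = 4.4 + 0.446667 = 4.84667 m.
A = ½ × 3 × 1.34 = 2.01 m².
Resultant F = γ·h_c·A = 11.02644 × 4.84667 × 2.01 = 107.417 kN.
I_c = b·h³/36 = 3 × 1.34³/36 = 0.200509 m⁴.
Centre of pressure: y_p = y_c + I_c/(y_c·A) = 4.84667 + 0.200509/(4.84667 × 2.01) = 4.84667 + 0.0205823 = 4.86725 m along the plane.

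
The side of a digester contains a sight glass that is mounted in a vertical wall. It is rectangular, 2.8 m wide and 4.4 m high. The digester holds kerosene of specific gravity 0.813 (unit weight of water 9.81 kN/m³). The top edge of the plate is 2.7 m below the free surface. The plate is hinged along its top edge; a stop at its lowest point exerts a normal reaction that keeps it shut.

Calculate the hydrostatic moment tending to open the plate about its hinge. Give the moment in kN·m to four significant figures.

M ≈ 1218 kN·m

γ = 0.813 × 9.81 = 7.97553 kN/m³.
The centroid lies 4.4/2 = 2.2 m below the top edge, so the centroid depth is h_c = 2.7 + 2.2 = 4.9 m.
A = 2.8 × 4.4 = 12.32 m².
Resultant F = γ·h_c·A = 7.97553 × 4.9 × 12.32 = 481.467 kN.
I_c = b·h³/12 = 2.8 × 4.4³/12 = 19.8763 m⁴.
Centre of pressure: y_p = y_c + I_c/(y_c·A) = 4.9 + 19.8763/(4.9 × 12.32) = 4.9 + 0.329252 = 5.22925 m along the plane.
The resultant acts 2.2 + 0.329252 = 2.52925 m (along the plate) below the hinge at the top edge, so the moment about the hinge is M = F × 2.52925 = 481.467 × 2.52925 = 1217.75 kN·m.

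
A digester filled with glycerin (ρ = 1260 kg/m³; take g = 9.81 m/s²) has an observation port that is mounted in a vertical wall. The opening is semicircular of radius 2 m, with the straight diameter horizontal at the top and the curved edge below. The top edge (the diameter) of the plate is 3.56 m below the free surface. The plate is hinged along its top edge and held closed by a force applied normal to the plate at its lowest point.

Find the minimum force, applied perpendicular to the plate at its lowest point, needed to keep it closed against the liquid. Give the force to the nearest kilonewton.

P ≈ 156 kN

γ = ρg = 1260 × 9.81 / 1000 = 12.3606 kN/m³.
The centroid of a semicircle lies 4r/(3π) = 0.848826 m from the diameter, here below the top edge, so the centroid depth is h_c = 3.56 + 0.848826 = 4.40883 m.
A = πr²/2 = π × 2²/2 = 6.28319 m².
Resultant F = γ·h_c·A = 12.3606 × 4.40883 × 6.28319 = 342.407 kN.
I_c = (π/8 − 8/(9π))·r⁴ = 0.109757 × 2⁴ = 1.75611 m⁴.
Centre of pressure: y_p = y_c + I_c/(y_c·A) = 4.40883 + 1.75611/(4.40883 × 6.28319) = 4.40883 + 0.063394 = 4.47222 m along the plane.
The resultant acts 0.848826 + 0.063394 = 0.91222 m (along the plate) below the hinge at the top edge, so the moment about the hinge is M = F × 0.91222 = 342.407 × 0.91222 = 312.351 kN·m.
A normal force at the bottom, 2 m from the hinge, must supply this moment: P = 312.351/2 = 156.175 kN.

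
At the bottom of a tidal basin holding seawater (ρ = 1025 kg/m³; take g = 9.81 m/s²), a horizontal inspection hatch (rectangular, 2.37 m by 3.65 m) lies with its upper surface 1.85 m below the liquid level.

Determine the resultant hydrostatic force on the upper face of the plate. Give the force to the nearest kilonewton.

γ = ρg = 1025 × 9.81 / 1000 = 10.05525 kN/m³.
The plate is horizontal, so pressure is uniform at p = γ·h = 10.05525 × 1.85 = 18.6022 kN/m².
A = 2.37 × 3.65 = 8.6505 m².
F = p·A = 18.6022 × 8.6505 = 160.918 kN.

F ≈ 161 kN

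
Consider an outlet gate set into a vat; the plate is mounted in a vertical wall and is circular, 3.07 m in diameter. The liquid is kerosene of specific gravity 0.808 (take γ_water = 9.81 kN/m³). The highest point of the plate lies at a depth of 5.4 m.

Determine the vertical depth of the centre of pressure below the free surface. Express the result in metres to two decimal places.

h_p = 7.02 m

γ = 0.808 × 9.81 = 7.92648 kN/m³.
The centroid is at the centre, 1.535 m below the top of the plate, so the centroid depth is h_c = 5.4 + 1.535 = 6.935 m.
A = π(1.535)² = 7.4023 m².
Resultant F = γ·h_c·A = 7.92648 × 6.935 × 7.4023 = 406.905 kN.
I_c = πr⁴/4 = π × 1.535⁴/4 = 4.36037 m⁴.
Centre of pressure: y_p = y_c + I_c/(y_c·A) = 6.935 + 4.36037/(6.935 × 7.4023) = 6.935 + 0.0849396 = 7.01994 m along the plane.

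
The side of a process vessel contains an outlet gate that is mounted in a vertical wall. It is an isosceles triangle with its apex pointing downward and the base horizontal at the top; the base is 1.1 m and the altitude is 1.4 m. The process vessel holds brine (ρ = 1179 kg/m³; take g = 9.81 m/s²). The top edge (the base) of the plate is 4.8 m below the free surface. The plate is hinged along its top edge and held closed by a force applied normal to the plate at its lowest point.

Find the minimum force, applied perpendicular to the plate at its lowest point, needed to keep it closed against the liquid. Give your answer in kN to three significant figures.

γ = ρg = 1179 × 9.81 / 1000 = 11.56599 kN/m³.
With the apex down, the centroid sits h/3 = 1.4/3 = 0.466667 m below the base (the top edge), so the centroid depth is h_c = 4.8 + 0.466667 = 5.26667 m.
A = ½ × 1.1 × 1.4 = 0.77 m².
Resultant F = γ·h_c·A = 11.56599 × 5.26667 × 0.77 = 46.904 kN.
I_c = b·h³/36 = 1.1 × 1.4³/36 = 0.0838444 m⁴.
Centre of pressure: y_p = y_c + I_c/(y_c·A) = 5.26667 + 0.0838444/(5.26667 × 0.77) = 5.26667 + 0.0206751 = 5.28735 m along the plane.
The resultant acts 0.466667 + 0.0206751 = 0.487342 m (along the plate) below the hinge at the top edge, so the moment about the hinge is M = F × 0.487342 = 46.904 × 0.487342 = 22.8583 kN·m.
A normal force at the bottom, 1.4 m from the hinge, must supply this moment: P = 22.8583/1.4 = 16.3274 kN.

P ≈ 16.3 kN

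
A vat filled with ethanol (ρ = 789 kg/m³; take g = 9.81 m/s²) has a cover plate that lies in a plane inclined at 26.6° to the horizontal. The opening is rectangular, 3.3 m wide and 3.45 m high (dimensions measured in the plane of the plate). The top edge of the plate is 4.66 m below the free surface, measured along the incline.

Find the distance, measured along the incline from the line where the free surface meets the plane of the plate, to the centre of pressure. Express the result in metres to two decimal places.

y_p = 6.54 m

γ = ρg = 789 × 9.81 / 1000 = 7.74009 kN/m³.
Let θ = 26.6° be the plate's angle to the horizontal; measure y along the incline from where the plane meets the free surface. Vertical depth h = y·sinθ with sinθ = 0.447759.
The centroid lies 3.45/2 = 1.725 m below the top edge, so y_c = 4.66 + 1.725 = 6.385 m and h_c = 6.385 × 0.447759 = 2.85894 m.
A = 3.3 × 3.45 = 11.385 m².
Resultant F = γ·h_c·A = 7.74009 × 2.85894 × 11.385 = 251.932 kN.
I_c = b·h³/12 = 3.3 × 3.45³/12 = 11.2925 m⁴.
Centre of pressure: y_p = y_c + I_c/(y_c·A) = 6.385 + 11.2925/(6.385 × 11.385) = 6.385 + 0.155345 = 6.54034 m along the plane.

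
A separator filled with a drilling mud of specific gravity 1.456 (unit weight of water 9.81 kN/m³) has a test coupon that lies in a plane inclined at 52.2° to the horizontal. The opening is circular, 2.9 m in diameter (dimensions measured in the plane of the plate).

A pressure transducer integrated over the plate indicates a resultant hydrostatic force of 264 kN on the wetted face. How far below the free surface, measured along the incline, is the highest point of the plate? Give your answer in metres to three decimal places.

γ = 1.456 × 9.81 = 14.28336 kN/m³.
A = π(1.45)² = 6.6052 m².
From F = γ·h_c·A, the centroid depth is h_c = 264/(14.28336 × 6.6052) = 2.79826 m.
Let θ = 52.2° be the plate's angle to the horizontal; measure y along the incline from where the plane meets the free surface. Vertical depth h = y·sinθ with sinθ = 0.790155.
Along the incline, y_c = h_c/sinθ = 2.79826/0.790155 = 3.54141 m.
The centroid is at the centre, 1.45 m below the top of the plate, so the highest point sits at y_top = 3.54141 − 1.45 = 2.09141 m along the incline.

y_top ≈ 2.091 m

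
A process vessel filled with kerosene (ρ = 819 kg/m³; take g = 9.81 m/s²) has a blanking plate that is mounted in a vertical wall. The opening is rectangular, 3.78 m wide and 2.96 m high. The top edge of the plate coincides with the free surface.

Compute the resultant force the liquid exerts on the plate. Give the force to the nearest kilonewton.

γ = ρg = 819 × 9.81 / 1000 = 8.03439 kN/m³.
The centroid lies 2.96/2 = 1.48 m below the top edge, so the centroid depth is h_c = 1.48 m.
A = 3.78 × 2.96 = 11.1888 m².
Resultant F = γ·h_c·A = 8.03439 × 1.48 × 11.1888 = 133.045 kN.

F ≈ 133 kN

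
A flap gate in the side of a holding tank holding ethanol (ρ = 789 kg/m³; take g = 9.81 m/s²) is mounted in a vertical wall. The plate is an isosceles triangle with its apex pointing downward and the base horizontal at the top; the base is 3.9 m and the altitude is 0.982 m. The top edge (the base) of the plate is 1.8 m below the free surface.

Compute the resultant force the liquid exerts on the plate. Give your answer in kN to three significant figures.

γ = ρg = 789 × 9.81 / 1000 = 7.74009 kN/m³.
With the apex down, the centroid sits h/3 = 0.982/3 = 0.327333 m below the base (the top edge), so the centroid depth is h_c = 1.8 + 0.327333 = 2.12733 m.
A = ½ × 3.9 × 0.982 = 1.9149 m².
Resultant F = γ·h_c·A = 7.74009 × 2.12733 × 1.9149 = 31.5302 kN.

F ≈ 31.5 kN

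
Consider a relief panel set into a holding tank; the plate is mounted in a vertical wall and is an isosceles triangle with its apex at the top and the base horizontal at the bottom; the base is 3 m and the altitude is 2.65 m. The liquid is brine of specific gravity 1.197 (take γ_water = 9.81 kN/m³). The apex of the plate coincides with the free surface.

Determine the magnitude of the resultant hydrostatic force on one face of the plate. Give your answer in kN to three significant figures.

γ = 1.197 × 9.81 = 11.74257 kN/m³.
With the apex up, the centroid sits 2h/3 = 2 × 2.65/3 = 1.76667 m below the apex, so the centroid depth is h_c = 1.76667 m.
A = ½ × 3 × 2.65 = 3.975 m².
Resultant F = γ·h_c·A = 11.74257 × 1.76667 × 3.975 = 82.4624 kN.

F ≈ 82.5 kN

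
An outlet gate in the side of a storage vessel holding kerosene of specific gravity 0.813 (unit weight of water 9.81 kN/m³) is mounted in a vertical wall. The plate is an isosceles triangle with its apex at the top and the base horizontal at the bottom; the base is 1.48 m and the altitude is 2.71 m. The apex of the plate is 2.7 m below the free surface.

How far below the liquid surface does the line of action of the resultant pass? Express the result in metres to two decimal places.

γ = 0.813 × 9.81 = 7.97553 kN/m³.
With the apex up, the centroid sits 2h/3 = 2 × 2.71/3 = 1.80667 m below the apex, so the centroid depth is h_c = 2.7 + 1.80667 = 4.50667 m.
A = ½ × 1.48 × 2.71 = 2.0054 m².
Resultant F = γ·h_c·A = 7.97553 × 4.50667 × 2.0054 = 72.0803 kN.
I_c = b·h³/36 = 1.48 × 2.71³/36 = 0.818214 m⁴.
Centre of pressure: y_p = y_c + I_c/(y_c·A) = 4.50667 + 0.818214/(4.50667 × 2.0054) = 4.50667 + 0.0905337 = 4.5972 m along the plane.

h_p = 4.60 m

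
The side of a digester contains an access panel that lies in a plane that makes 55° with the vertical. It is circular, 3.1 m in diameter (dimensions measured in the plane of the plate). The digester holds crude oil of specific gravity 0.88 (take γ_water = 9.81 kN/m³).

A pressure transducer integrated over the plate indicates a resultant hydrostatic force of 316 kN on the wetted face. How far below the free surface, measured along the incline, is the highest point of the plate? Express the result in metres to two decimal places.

γ = 0.88 × 9.81 = 8.6328 kN/m³.
A = π(1.55)² = 7.54768 m².
From F = γ·h_c·A, the centroid depth is h_c = 316/(8.6328 × 7.54768) = 4.84978 m.
The plate makes 55° with the vertical, i.e. θ = 90° − 55° = 35° to the horizontal. Measuring y along the incline from the free-surface line, vertical depth h = y·sinθ with sinθ = 0.573576.
Along the incline, y_c = h_c/sinθ = 4.84978/0.573576 = 8.45534 m.
The centroid is at the centre, 1.55 m below the top of the plate, so the highest point sits at y_top = 8.45534 − 1.55 = 6.90534 m along the incline.

y_top ≈ 6.91 m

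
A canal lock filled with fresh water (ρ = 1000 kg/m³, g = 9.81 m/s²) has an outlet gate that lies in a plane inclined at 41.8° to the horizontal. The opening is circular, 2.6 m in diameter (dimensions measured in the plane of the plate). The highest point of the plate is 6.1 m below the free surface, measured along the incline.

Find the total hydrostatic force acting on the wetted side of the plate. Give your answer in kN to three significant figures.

γ = ρg = 1000 × 9.81 = 9810 N/m³ = 9.81 kN/m³.
Let θ = 41.8° be the plate's angle to the horizontal; measure y along the incline from where the plane meets the free surface. Vertical depth h = y·sinθ with sinθ = 0.666532.
The centroid is at the centre, 1.3 m below the top of the plate, so y_c = 6.1 + 1.3 = 7.4 m and h_c = 7.4 × 0.666532 = 4.93234 m.
A = π(1.3)² = 5.30929 m².
Resultant F = γ·h_c·A = 9.81 × 4.93234 × 5.30929 = 256.897 kN.

F ≈ 257 kN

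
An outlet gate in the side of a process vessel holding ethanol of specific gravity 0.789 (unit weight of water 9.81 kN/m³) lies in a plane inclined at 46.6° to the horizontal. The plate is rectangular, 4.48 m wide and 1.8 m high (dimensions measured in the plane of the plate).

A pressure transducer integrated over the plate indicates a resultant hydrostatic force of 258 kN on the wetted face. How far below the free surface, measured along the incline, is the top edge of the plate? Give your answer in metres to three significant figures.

y_top ≈ 4.79 m

γ = 0.789 × 9.81 = 7.74009 kN/m³.
A = 4.48 × 1.8 = 8.064 m².
From F = γ·h_c·A, the centroid depth is h_c = 258/(7.74009 × 8.064) = 4.13355 m.
Let θ = 46.6° be the plate's angle to the horizontal; measure y along the incline from where the plane meets the free surface. Vertical depth h = y·sinθ with sinθ = 0.726575.
Along the incline, y_c = h_c/sinθ = 4.13355/0.726575 = 5.68909 m.
The centroid lies 1.8/2 = 0.9 m below the top edge, so the top edge sits at y_top = 5.68909 − 0.9 = 4.78909 m along the incline.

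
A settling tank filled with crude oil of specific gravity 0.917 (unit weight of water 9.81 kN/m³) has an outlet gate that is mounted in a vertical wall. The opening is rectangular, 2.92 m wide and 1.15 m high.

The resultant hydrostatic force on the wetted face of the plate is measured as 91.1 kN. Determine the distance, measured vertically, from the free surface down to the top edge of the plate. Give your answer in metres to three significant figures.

γ = 0.917 × 9.81 = 8.99577 kN/m³.
A = 2.92 × 1.15 = 3.358 m².
From F = γ·h_c·A, the centroid depth is h_c = 91.1/(8.99577 × 3.358) = 3.01578 m.
The centroid lies 1.15/2 = 0.575 m below the top edge, so the top edge sits at h_top = 3.01578 − 0.575 = 2.44078 m below the surface.

d_top ≈ 2.44 m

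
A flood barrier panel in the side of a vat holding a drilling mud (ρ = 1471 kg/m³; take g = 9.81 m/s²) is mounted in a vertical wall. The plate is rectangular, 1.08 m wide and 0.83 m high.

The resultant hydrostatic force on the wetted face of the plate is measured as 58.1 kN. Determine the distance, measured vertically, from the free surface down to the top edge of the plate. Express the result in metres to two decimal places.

γ = ρg = 1471 × 9.81 / 1000 = 14.43051 kN/m³.
A = 1.08 × 0.83 = 0.8964 m².
From F = γ·h_c·A, the centroid depth is h_c = 58.1/(14.43051 × 0.8964) = 4.49151 m.
The centroid lies 0.83/2 = 0.415 m below the top edge, so the top edge sits at h_top = 4.49151 − 0.415 = 4.07651 m below the surface.

d_top ≈ 4.08 m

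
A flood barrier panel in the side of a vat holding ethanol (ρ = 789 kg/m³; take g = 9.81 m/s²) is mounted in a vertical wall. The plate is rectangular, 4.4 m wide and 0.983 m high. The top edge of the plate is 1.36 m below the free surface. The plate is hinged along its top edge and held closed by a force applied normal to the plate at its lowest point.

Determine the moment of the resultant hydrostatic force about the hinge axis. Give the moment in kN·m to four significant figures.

M ≈ 33.16 kN·m

γ = ρg = 789 × 9.81 / 1000 = 7.74009 kN/m³.
The centroid lies 0.983/2 = 0.4915 m below the top edge, so the centroid depth is h_c = 1.36 + 0.4915 = 1.8515 m.
A = 4.4 × 0.983 = 4.3252 m².
Resultant F = γ·h_c·A = 7.74009 × 1.8515 × 4.3252 = 61.9835 kN.
I_c = b·h³/12 = 4.4 × 0.983³/12 = 0.348283 m⁴.
Centre of pressure: y_p = y_c + I_c/(y_c·A) = 1.8515 + 0.348283/(1.8515 × 4.3252) = 1.8515 + 0.0434913 = 1.89499 m along the plane.
The resultant acts 0.4915 + 0.0434913 = 0.534991 m (along the plate) below the hinge at the top edge, so the moment about the hinge is M = F × 0.534991 = 61.9835 × 0.534991 = 33.1606 kN·m.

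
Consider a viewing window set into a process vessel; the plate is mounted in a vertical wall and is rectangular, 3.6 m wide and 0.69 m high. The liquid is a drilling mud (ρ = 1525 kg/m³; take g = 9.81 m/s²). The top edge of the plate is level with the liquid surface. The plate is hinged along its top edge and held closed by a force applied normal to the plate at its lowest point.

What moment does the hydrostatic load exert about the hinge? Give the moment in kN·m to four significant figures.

γ = ρg = 1525 × 9.81 / 1000 = 14.96025 kN/m³.
The centroid lies 0.69/2 = 0.345 m below the top edge, so the centroid depth is h_c = 0.345 m.
A = 3.6 × 0.69 = 2.484 m².
Resultant F = γ·h_c·A = 14.96025 × 0.345 × 2.484 = 12.8206 kN.
I_c = b·h³/12 = 3.6 × 0.69³/12 = 0.0985527 m⁴.
Centre of pressure: y_p = y_c + I_c/(y_c·A) = 0.345 + 0.0985527/(0.345 × 2.484) = 0.345 + 0.115 = 0.46 m along the plane.
The resultant acts 0.345 + 0.115 = 0.46 m (along the plate) below the hinge at the top edge, so the moment about the hinge is M = F × 0.46 = 12.8206 × 0.46 = 5.89748 kN·m.

M ≈ 5.897 kN·m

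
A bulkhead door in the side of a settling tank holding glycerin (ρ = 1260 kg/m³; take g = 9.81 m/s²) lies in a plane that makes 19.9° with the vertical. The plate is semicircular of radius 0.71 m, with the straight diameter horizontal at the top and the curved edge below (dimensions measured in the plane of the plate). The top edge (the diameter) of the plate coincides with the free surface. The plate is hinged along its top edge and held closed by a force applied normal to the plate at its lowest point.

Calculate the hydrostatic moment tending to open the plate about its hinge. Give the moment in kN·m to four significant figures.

γ = ρg = 1260 × 9.81 / 1000 = 12.3606 kN/m³.
The plate makes 19.9° with the vertical, i.e. θ = 90° − 19.9° = 70.1° to the horizontal. Measuring y along the incline from the free-surface line, vertical depth h = y·sinθ with sinθ = 0.940288.
The centroid of a semicircle lies 4r/(3π) = 0.301333 m from the diameter, here below the top edge, so y_c = 0.301333 m and h_c = 0.301333 × 0.940288 = 0.28334 m.
A = πr²/2 = π × 0.71²/2 = 0.791838 m².
Resultant F = γ·h_c·A = 12.3606 × 0.28334 × 0.791838 = 2.77322 kN.
I_c = (π/8 − 8/(9π))·r⁴ = 0.109757 × 0.71⁴ = 0.0278911 m⁴.
Centre of pressure: y_p = y_c + I_c/(y_c·A) = 0.301333 + 0.0278911/(0.301333 × 0.791838) = 0.301333 + 0.116891 = 0.418224 m along the plane.
The resultant acts 0.301333 + 0.116891 = 0.418224 m (along the plate) below the hinge at the top edge, so the moment about the hinge is M = F × 0.418224 = 2.77322 × 0.418224 = 1.15983 kN·m.

M ≈ 1.160 kN·m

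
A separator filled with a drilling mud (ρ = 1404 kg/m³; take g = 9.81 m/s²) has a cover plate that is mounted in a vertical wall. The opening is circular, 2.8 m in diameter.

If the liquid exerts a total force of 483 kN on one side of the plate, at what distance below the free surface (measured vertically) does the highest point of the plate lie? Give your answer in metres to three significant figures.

γ = ρg = 1404 × 9.81 / 1000 = 13.77324 kN/m³.
A = π(1.4)² = 6.15752 m².
From F = γ·h_c·A, the centroid depth is h_c = 483/(13.77324 × 6.15752) = 5.69515 m.
The centroid is at the centre, 1.4 m below the top of the plate, so the highest point sits at h_top = 5.69515 − 1.4 = 4.29515 m below the surface.

d_top ≈ 4.30 m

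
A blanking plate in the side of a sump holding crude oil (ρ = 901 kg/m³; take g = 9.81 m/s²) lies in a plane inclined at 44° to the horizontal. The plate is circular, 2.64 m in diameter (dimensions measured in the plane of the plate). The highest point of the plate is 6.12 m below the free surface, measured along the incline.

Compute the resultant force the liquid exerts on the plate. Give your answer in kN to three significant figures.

F ≈ 250 kN

γ = ρg = 901 × 9.81 / 1000 = 8.83881 kN/m³.
Let θ = 44° be the plate's angle to the horizontal; measure y along the incline from where the plane meets the free surface. Vertical depth h = y·sinθ with sinθ = 0.694658.
The centroid is at the centre, 1.32 m below the top of the plate, so y_c = 6.12 + 1.32 = 7.44 m and h_c = 7.44 × 0.694658 = 5.16826 m.
A = π(1.32)² = 5.47391 m².
Resultant F = γ·h_c·A = 8.83881 × 5.16826 × 5.47391 = 250.055 kN.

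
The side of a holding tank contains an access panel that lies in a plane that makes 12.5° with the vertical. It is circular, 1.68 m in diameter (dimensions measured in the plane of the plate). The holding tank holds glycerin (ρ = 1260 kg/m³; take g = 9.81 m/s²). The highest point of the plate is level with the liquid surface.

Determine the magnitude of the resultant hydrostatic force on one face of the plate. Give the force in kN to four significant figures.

γ = ρg = 1260 × 9.81 / 1000 = 12.3606 kN/m³.
The plate makes 12.5° with the vertical, i.e. θ = 90° − 12.5° = 77.5° to the horizontal. Measuring y along the incline from the free-surface line, vertical depth h = y·sinθ with sinθ = 0.976296.
The centroid is at the centre, 0.84 m below the top of the plate, so y_c = 0.84 m and h_c = 0.84 × 0.976296 = 0.820089 m.
A = π(0.84)² = 2.21671 m².
Resultant F = γ·h_c·A = 12.3606 × 0.820089 × 2.21671 = 22.4703 kN.

F ≈ 22.47 kN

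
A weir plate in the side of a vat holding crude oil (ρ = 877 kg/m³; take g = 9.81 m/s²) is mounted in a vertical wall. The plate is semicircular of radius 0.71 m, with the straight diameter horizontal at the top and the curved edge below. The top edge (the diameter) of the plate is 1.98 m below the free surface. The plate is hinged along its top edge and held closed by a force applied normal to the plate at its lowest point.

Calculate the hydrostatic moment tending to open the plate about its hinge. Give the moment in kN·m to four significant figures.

γ = ρg = 877 × 9.81 / 1000 = 8.60337 kN/m³.
The centroid of a semicircle lies 4r/(3π) = 0.301333 m from the diameter, here below the top edge, so the centroid depth is h_c = 1.98 + 0.301333 = 2.28133 m.
A = πr²/2 = π × 0.71²/2 = 0.791838 m².
Resultant F = γ·h_c·A = 8.60337 × 2.28133 × 0.791838 = 15.5415 kN.
I_c = (π/8 − 8/(9π))·r⁴ = 0.109757 × 0.71⁴ = 0.0278911 m⁴.
Centre of pressure: y_p = y_c + I_c/(y_c·A) = 2.28133 + 0.0278911/(2.28133 × 0.791838) = 2.28133 + 0.0154398 = 2.29677 m along the plane.
The resultant acts 0.301333 + 0.0154398 = 0.316773 m (along the plate) below the hinge at the top edge, so the moment about the hinge is M = F × 0.316773 = 15.5415 × 0.316773 = 4.92313 kN·m.

M ≈ 4.923 kN·m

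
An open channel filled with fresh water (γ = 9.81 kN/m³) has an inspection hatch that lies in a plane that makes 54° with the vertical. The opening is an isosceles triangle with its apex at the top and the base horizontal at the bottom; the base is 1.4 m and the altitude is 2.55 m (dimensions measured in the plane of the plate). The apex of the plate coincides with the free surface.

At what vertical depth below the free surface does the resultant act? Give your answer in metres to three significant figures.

γ = 9.81 kN/m³.
The plate makes 54° with the vertical, i.e. θ = 90° − 54° = 36° to the horizontal. Measuring y along the incline from the free-surface line, vertical depth h = y·sinθ with sinθ = 0.587785.
With the apex up, the centroid sits 2h/3 = 2 × 2.55/3 = 1.7 m below the apex, so y_c = 1.7 m and h_c = 1.7 × 0.587785 = 0.999235 m.
A = ½ × 1.4 × 2.55 = 1.785 m².
Resultant F = γ·h_c·A = 9.81 × 0.999235 × 1.785 = 17.4975 kN.
I_c = b·h³/36 = 1.4 × 2.55³/36 = 0.644831 m⁴.
Centre of pressure: y_p = y_c + I_c/(y_c·A) = 1.7 + 0.644831/(1.7 × 1.785) = 1.7 + 0.2125 = 1.9125 m along the plane.
Vertically, h_p = y_p·sinθ = 1.9125 × 0.587785 = 1.12414 m.

h_p = 1.12 m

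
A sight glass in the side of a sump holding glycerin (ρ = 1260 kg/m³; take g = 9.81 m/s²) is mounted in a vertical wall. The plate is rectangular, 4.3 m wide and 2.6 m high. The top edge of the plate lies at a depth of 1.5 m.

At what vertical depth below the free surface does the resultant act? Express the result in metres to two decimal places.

γ = ρg = 1260 × 9.81 / 1000 = 12.3606 kN/m³.
The centroid lies 2.6/2 = 1.3 m below the top edge, so the centroid depth is h_c = 1.5 + 1.3 = 2.8 m.
A = 4.3 × 2.6 = 11.18 m².
Resultant F = γ·h_c·A = 12.3606 × 2.8 × 11.18 = 386.936 kN.
I_c = b·h³/12 = 4.3 × 2.6³/12 = 6.29807 m⁴.
Centre of pressure: y_p = y_c + I_c/(y_c·A) = 2.8 + 6.29807/(2.8 × 11.18) = 2.8 + 0.201191 = 3.00119 m along the plane.

h_p = 3.00 m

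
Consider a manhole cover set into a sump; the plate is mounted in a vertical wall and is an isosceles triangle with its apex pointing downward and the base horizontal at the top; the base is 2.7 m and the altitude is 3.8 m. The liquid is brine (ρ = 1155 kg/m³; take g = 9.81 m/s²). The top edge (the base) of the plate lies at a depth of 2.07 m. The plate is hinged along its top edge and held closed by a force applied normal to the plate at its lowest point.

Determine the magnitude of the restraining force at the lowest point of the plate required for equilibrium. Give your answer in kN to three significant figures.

γ = ρg = 1155 × 9.81 / 1000 = 11.33055 kN/m³.
With the apex down, the centroid sits h/3 = 3.8/3 = 1.26667 m below the base (the top edge), so the centroid depth is h_c = 2.07 + 1.26667 = 3.33667 m.
A = ½ × 2.7 × 3.8 = 5.13 m².
Resultant F = γ·h_c·A = 11.33055 × 3.33667 × 5.13 = 193.946 kN.
I_c = b·h³/36 = 2.7 × 3.8³/36 = 4.1154 m⁴.
Centre of pressure: y_p = y_c + I_c/(y_c·A) = 3.33667 + 4.1154/(3.33667 × 5.13) = 3.33667 + 0.240426 = 3.5771 m along the plane.
The resultant acts 1.26667 + 0.240426 = 1.5071 m (along the plate) below the hinge at the top edge, so the moment about the hinge is M = F × 1.5071 = 193.946 × 1.5071 = 292.296 kN·m.
A normal force at the bottom, 3.8 m from the hinge, must supply this moment: P = 292.296/3.8 = 76.92 kN.

P ≈ 76.9 kN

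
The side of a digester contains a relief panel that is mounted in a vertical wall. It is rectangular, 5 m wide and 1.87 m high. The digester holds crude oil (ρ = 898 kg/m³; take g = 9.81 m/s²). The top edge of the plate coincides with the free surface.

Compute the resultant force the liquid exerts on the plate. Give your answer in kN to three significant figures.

F ≈ 77.0 kN

γ = ρg = 898 × 9.81 / 1000 = 8.80938 kN/m³.
The centroid lies 1.87/2 = 0.935 m below the top edge, so the centroid depth is h_c = 0.935 m.
A = 5 × 1.87 = 9.35 m².
Resultant F = γ·h_c·A = 8.80938 × 0.935 × 9.35 = 77.0138 kN.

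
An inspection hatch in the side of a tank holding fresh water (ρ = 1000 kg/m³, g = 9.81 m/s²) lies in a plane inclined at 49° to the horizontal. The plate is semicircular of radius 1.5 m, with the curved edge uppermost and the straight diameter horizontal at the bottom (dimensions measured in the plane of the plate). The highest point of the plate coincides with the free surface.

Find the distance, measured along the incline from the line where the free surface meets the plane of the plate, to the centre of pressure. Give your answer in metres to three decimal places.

y_p = 1.045 m

γ = ρg = 1000 × 9.81 = 9810 N/m³ = 9.81 kN/m³.
Let θ = 49° be the plate's angle to the horizontal; measure y along the incline from where the plane meets the free surface. Vertical depth h = y·sinθ with sinθ = 0.754710.
The centroid lies 4r/(3π) = 0.63662 m above the diameter, so r − 4r/(3π) = 1.5 − 0.63662 = 0.86338 m below the topmost point, so y_c = 0.86338 m and h_c = 0.86338 × 0.754710 = 0.651602 m.
A = πr²/2 = π × 1.5²/2 = 3.53429 m².
Resultant F = γ·h_c·A = 9.81 × 0.651602 × 3.53429 = 22.5919 kN.
I_c = (π/8 − 8/(9π))·r⁴ = 0.109757 × 1.5⁴ = 0.555645 m⁴.
Centre of pressure: y_p = y_c + I_c/(y_c·A) = 0.86338 + 0.555645/(0.86338 × 3.53429) = 0.86338 + 0.182093 = 1.04547 m along the plane.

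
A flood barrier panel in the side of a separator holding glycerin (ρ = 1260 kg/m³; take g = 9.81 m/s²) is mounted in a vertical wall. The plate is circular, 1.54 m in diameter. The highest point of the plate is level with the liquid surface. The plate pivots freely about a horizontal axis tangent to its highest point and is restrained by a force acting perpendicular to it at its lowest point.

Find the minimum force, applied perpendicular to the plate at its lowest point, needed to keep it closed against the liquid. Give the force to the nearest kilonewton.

γ = ρg = 1260 × 9.81 / 1000 = 12.3606 kN/m³.
The centroid is at the centre, 0.77 m below the top of the plate, so the centroid depth is h_c = 0.77 m.
A = π(0.77)² = 1.86265 m².
Resultant F = γ·h_c·A = 12.3606 × 0.77 × 1.86265 = 17.7281 kN.
I_c = πr⁴/4 = π × 0.77⁴/4 = 0.276091 m⁴.
Centre of pressure: y_p = y_c + I_c/(y_c·A) = 0.77 + 0.276091/(0.77 × 1.86265) = 0.77 + 0.1925 = 0.9625 m along the plane.
The resultant acts 0.77 + 0.1925 = 0.9625 m (along the plate) below the hinge at the top edge, so the moment about the hinge is M = F × 0.9625 = 17.7281 × 0.9625 = 17.0633 kN·m.
A normal force at the bottom, 1.54 m from the hinge, must supply this moment: P = 17.0633/1.54 = 11.0801 kN.

P ≈ 11 kN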